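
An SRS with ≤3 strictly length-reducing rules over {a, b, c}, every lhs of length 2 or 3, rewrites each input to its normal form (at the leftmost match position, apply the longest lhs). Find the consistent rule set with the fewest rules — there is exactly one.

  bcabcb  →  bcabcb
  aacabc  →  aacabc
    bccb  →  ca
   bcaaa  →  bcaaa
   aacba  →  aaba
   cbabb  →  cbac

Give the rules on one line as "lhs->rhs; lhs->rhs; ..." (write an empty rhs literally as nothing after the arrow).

acb->ab; bb->c; ccb->ba

  | bcabcb
  | aacabc
  | bccb => bba => ca
  | bcaaa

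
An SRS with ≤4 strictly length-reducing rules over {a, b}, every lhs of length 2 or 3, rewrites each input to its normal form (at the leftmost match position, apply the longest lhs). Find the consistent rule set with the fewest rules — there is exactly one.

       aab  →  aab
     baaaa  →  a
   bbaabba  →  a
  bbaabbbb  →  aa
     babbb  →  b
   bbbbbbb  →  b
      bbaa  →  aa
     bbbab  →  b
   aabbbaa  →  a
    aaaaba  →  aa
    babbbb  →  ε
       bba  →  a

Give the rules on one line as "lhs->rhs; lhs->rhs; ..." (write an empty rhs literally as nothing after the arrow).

  | aab
  | baaaa => aaa => a
  | bbaabba => aabba => aaa => a
  | bbaabbbb => aabbbb => aabb => aa

aaa->a; ba->; bb->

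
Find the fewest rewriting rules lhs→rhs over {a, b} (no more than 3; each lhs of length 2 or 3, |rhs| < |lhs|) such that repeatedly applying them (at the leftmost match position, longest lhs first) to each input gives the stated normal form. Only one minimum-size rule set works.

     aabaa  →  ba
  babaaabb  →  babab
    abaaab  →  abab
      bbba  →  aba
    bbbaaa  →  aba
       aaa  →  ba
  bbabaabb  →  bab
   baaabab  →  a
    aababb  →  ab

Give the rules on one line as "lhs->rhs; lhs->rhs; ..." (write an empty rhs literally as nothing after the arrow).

  | aabaa => bbaa => aaa => ba
  | babaaabb => babbabb => bababb => babab
  | abaaab => abbab => abab
  | bbba => aba

aa->b; abb->ab; bb->a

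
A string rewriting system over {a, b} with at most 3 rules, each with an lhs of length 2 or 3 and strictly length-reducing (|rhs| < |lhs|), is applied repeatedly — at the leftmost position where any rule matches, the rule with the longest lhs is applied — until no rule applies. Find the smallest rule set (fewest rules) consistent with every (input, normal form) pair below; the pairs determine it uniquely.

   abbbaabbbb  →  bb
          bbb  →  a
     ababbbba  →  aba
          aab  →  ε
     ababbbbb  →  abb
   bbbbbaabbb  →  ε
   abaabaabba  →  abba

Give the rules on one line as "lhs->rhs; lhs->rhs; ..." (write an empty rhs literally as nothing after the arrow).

  | abbbaabbbb => aaaabbbb => aabbb => bb
  | bbb => a
  | ababbbba => abaaba => aba
  | aab => ε

aab->; bbb->a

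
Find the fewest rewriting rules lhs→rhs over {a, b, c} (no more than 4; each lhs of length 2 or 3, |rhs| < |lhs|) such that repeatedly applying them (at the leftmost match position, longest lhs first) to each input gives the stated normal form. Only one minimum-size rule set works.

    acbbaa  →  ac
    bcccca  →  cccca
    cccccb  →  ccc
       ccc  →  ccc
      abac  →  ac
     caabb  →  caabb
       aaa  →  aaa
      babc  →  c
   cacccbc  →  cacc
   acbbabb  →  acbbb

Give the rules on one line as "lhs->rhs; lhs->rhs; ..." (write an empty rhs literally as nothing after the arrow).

ba->; bc->c; ccb->

  | acbbaa => acba => ac
  | bcccca => cccca
  | cccccb => ccc
  | ccc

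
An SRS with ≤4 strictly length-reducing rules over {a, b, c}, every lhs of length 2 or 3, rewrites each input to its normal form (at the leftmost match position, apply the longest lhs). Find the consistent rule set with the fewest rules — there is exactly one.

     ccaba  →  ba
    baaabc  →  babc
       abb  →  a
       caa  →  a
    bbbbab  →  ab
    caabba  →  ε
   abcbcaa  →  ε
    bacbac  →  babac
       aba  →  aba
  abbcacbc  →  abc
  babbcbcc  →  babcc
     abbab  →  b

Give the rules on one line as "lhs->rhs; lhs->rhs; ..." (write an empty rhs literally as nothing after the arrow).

  | ccaba => cba => ba
  | baaabc => babc
  | abb => a
  | caa => a

aa->; bb->; ca->; cb->b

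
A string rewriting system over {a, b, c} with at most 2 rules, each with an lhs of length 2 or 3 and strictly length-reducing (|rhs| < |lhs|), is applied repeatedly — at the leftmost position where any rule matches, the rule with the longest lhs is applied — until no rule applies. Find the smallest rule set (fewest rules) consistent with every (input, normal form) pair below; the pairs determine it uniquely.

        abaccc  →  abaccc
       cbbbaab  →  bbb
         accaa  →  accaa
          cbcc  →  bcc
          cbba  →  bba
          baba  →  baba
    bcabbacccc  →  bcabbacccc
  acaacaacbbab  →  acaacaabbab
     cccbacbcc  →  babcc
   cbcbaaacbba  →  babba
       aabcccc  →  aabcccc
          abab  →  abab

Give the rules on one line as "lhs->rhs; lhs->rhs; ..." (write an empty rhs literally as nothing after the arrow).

baa->; cb->b

  | abaccc
  | cbbbaab => bbbaab => bbb
  | accaa
  | cbcc => bcc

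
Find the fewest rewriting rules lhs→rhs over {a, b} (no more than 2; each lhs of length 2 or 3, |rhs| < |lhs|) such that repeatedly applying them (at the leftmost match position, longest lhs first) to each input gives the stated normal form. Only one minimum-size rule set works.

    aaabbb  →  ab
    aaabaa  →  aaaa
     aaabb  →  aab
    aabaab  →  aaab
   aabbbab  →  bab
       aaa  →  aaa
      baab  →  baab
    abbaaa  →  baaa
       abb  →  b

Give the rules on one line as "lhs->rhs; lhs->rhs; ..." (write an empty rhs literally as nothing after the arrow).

  | aaabbb => aabb => ab
  | aaabaa => aaaa
  | aaabb => aab
  | aabaab => aaab

aba->a; abb->b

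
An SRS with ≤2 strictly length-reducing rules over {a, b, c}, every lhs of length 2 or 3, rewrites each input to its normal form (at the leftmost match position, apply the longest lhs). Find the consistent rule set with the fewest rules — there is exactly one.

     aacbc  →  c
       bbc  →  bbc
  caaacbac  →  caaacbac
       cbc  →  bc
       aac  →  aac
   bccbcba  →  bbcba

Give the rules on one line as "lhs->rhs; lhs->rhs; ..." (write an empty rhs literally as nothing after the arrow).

aab->; cbc->bc

  | aacbc => aabc => c
  | bbc
  | caaacbac
  | cbc => bc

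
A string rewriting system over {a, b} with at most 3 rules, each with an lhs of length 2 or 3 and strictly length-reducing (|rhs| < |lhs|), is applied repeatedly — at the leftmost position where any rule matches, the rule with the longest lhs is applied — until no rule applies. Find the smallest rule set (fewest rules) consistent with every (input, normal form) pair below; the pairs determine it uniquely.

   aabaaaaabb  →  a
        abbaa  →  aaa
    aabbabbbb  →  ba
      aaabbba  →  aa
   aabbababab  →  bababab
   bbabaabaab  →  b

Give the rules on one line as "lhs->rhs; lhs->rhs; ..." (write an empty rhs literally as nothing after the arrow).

aab->; abb->a; bba->

  | aabaaaaabb => aaaaabb => aaab => a
  | abbaa => aaa
  | aabbabbbb => babbbb => babb => ba
  | aaabbba => abba => aa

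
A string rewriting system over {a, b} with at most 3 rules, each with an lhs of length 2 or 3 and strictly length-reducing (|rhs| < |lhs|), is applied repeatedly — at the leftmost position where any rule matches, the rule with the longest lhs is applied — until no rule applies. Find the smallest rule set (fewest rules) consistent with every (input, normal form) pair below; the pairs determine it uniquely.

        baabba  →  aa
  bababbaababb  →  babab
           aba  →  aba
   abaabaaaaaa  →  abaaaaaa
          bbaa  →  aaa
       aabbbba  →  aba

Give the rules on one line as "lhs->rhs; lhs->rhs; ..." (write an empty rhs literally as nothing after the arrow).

aab->; bb->a

  | baabba => bba => aa
  | bababbaababb => babaaaababb => babaaabb => babab
  | aba
  | abaabaaaaaa => abaaaaaa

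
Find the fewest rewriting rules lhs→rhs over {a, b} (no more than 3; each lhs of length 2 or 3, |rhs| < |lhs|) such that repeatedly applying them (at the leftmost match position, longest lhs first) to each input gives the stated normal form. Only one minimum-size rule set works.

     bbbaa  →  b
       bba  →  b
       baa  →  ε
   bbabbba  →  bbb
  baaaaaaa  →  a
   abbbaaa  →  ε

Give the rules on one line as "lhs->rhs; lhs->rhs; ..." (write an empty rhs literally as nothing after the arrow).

  | bbbaa => bba => b
  | bba => b
  | baa => aa => ε
  | bbabbba => bbbba => bbb

aa->; ba->a; bba->b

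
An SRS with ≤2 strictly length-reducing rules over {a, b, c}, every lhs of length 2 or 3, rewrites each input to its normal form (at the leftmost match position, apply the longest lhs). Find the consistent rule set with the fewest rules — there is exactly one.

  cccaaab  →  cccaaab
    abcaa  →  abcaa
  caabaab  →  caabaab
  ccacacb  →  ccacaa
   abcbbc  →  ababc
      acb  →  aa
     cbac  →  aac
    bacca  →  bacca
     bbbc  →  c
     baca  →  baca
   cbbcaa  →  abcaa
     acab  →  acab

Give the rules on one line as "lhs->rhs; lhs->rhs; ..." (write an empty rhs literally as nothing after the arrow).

  | cccaaab
  | abcaa
  | caabaab
  | ccacacb => ccacaa

bbb->; cb->a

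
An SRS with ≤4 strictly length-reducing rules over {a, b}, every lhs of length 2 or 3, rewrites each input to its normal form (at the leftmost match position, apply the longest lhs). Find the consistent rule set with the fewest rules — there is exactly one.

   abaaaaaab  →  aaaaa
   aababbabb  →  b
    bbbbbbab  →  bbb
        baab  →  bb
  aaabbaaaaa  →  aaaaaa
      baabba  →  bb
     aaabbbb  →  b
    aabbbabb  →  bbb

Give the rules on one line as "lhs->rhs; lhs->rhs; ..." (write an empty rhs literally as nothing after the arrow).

ab->; ba->b; bba->ab

  | abaaaaaab => aaaaaab => aaaaa
  | aababbabb => aabbabb => ababb => abb => b
  | bbbbbbab => bbbbabb => bbabbb => abbbb => bbb
  | baab => bab => bb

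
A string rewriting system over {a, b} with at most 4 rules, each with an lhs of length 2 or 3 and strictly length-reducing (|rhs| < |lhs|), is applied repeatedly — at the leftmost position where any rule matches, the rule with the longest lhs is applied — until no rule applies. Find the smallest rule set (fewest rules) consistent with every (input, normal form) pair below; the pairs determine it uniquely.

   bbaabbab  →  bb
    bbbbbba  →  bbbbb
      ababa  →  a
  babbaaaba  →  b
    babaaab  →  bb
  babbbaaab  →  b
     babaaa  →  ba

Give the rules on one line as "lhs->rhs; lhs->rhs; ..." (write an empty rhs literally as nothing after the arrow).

  | bbaabbab => babbab => bbab => bb
  | bbbbbba => bbbbb
  | ababa => aba => a
  | babbaaaba => bbaaaba => baaba => bba => b

aa->a; aab->b; ab->; bba->b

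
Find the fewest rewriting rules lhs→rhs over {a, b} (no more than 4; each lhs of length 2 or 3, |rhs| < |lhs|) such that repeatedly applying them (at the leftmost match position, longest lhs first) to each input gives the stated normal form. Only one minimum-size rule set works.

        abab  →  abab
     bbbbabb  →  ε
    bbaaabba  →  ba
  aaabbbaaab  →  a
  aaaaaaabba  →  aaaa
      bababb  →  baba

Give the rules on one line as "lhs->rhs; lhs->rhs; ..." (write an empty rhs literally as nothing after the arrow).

aab->; bb->; bba->

  | abab
  | bbbbabb => bbabb => bb => ε
  | bbaaabba => aabba => ba
  | aaabbbaaab => abbaaab => aaab => a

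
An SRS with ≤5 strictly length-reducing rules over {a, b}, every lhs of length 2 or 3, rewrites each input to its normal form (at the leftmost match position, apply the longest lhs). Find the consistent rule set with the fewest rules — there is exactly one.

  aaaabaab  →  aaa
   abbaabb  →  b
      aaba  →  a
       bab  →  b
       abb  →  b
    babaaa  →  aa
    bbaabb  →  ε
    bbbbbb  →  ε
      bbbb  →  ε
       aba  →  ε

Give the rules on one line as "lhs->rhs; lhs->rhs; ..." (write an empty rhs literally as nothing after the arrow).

ab->; aba->; ba->; bb->

  | aaaabaab => aaaab => aaa
  | abbaabb => baabb => abb => b
  | aaba => a
  | bab => b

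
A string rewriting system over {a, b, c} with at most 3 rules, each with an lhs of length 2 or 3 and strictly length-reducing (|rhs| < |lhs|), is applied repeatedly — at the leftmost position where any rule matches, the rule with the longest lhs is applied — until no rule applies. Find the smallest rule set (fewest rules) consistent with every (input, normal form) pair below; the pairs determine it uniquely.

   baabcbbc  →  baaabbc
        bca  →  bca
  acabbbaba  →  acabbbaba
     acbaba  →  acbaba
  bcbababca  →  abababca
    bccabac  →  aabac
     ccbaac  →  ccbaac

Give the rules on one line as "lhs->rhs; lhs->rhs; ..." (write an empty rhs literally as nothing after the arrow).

  | baabcbbc => baaabbc
  | bca
  | acabbbaba
  | acbaba

bcb->ab; bcc->a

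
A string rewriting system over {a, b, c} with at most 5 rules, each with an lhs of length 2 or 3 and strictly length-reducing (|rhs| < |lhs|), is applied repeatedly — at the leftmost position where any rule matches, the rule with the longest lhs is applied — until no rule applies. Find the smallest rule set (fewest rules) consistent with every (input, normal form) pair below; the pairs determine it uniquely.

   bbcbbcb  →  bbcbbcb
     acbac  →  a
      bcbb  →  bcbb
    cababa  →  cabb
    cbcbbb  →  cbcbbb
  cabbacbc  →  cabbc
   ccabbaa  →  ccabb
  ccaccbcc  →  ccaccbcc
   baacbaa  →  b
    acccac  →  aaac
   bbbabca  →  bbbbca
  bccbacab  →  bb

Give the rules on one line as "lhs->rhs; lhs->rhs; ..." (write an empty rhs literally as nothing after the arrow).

ba->b; bac->; cba->ba; ccc->a

  | bbcbbcb
  | acbac => abac => a
  | bcbb
  | cababa => cabba => cabb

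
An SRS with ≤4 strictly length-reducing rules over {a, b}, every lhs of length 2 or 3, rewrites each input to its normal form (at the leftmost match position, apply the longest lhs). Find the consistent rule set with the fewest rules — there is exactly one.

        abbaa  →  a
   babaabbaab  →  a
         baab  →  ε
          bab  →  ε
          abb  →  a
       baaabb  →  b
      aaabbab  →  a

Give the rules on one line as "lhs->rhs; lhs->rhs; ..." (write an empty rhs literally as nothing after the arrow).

  | abbaa => abaa => aaa => aa => a
  | babaabbaab => aabbaab => abbaab => abaab => aaab => aab => ab => a
  | baab => bab => ε
  | bab => ε

aa->a; ab->a; bab->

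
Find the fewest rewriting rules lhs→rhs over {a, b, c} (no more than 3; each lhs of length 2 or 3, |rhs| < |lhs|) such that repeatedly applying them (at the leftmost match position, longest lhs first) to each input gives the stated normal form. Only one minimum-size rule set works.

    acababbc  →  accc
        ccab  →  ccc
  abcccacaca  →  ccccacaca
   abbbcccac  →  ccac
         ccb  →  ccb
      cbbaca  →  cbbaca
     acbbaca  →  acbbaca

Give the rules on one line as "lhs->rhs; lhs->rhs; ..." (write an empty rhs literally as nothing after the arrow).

ab->c; bc->

  | acababbc => accabbc => acccbc => accc
  | ccab => ccc
  | abcccacaca => ccccacaca
  | abbbcccac => cbbcccac => cbccac => ccac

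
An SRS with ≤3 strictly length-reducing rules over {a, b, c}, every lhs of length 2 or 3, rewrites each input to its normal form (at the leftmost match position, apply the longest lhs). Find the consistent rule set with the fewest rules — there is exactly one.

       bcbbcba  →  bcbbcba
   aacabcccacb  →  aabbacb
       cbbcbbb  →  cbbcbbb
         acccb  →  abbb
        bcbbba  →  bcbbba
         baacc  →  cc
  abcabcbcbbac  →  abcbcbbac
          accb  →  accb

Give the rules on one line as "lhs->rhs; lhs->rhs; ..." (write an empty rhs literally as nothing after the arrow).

baa->; cab->; ccc->bb

  | bcbbcba
  | aacabcccacb => aacccacb => aabbacb
  | cbbcbbb
  | acccb => abbb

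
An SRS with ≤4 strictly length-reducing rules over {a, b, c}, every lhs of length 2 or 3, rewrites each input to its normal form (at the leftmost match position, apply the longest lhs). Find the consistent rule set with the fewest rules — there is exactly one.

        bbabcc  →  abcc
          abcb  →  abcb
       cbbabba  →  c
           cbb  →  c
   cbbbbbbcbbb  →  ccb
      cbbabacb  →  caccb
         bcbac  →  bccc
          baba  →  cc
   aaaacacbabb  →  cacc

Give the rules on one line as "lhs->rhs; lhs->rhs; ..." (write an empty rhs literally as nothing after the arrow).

aa->; ba->c; bb->

  | bbabcc => abcc
  | abcb
  | cbbabba => cabba => caa => c
  | cbb => c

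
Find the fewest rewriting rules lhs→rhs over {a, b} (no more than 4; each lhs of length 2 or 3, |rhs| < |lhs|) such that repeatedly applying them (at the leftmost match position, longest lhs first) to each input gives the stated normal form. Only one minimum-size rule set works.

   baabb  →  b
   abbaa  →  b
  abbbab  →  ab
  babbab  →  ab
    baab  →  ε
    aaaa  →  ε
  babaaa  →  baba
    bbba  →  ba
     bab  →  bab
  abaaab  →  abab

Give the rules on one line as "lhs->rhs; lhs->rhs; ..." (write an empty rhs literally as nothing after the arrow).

  | baabb => bbb => b
  | abbaa => baa => b
  | abbbab => bbab => ab
  | babbab => bbab => ab

aa->; abb->b; bb->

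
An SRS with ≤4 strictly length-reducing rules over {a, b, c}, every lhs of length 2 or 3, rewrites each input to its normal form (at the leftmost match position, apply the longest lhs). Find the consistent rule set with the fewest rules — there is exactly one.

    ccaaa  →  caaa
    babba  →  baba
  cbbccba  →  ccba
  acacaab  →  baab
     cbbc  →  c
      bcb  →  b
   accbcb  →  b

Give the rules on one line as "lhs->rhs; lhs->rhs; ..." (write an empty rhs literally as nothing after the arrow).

  | ccaaa => caaa
  | babba => baba
  | cbbccba => cbccba => ccba
  | acacaab => bacaab => bbaab => baab

ac->b; bb->b; bc->; cca->ca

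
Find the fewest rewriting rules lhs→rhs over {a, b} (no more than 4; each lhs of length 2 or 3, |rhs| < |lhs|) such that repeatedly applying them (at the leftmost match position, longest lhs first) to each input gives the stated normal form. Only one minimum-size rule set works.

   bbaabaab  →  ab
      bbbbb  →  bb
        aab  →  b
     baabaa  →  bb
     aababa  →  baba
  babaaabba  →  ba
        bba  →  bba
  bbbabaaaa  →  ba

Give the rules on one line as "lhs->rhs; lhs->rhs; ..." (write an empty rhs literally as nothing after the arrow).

  | bbaabaab => bbbaab => aaaab => ab
  | bbbbb => aabb => bb
  | aab => b
  | baabaa => bbaa => bb

aa->; aaa->; bbb->aa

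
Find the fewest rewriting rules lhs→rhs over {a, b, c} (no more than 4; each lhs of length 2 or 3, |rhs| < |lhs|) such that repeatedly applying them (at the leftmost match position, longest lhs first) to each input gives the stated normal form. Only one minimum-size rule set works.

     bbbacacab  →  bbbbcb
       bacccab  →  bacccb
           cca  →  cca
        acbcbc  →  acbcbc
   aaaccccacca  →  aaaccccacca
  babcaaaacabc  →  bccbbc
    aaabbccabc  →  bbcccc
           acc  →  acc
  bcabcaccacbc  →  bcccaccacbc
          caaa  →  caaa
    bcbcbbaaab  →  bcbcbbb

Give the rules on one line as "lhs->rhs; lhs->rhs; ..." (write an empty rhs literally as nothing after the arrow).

ab->b; abc->cc; aca->b

  | bbbacacab => bbbbcab => bbbbcb
  | bacccab => bacccb
  | cca
  | acbcbc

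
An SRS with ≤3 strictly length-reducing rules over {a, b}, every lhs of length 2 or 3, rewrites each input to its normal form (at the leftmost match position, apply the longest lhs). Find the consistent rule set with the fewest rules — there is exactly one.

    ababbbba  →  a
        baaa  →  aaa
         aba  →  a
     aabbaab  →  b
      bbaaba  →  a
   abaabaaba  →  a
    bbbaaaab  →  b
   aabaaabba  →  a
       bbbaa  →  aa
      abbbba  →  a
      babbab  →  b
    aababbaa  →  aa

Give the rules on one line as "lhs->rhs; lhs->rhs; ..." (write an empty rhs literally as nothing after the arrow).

  | ababbbba => babbbba => abbbba => bbbba => bbba => bba => ba => a
  | baaa => aaa
  | aba => ba => a
  | aabbaab => abbaab => bbaab => baab => aab => ab => b

ab->b; ba->a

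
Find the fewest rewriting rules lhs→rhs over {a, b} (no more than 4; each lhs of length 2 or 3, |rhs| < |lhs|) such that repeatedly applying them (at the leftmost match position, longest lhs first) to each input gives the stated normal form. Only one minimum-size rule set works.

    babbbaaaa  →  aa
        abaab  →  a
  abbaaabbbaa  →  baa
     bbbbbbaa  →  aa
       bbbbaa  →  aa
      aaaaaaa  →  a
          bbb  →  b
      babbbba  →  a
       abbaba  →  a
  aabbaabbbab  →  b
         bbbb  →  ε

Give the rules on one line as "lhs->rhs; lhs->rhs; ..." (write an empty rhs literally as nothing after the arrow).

aaa->b; ab->; abb->aa; bb->

  | babbbaaaa => baabaaaa => baaaaa => bbaa => aa
  | abaab => aab => a
  | abbaaabbbaa => aaaaabbbaa => baabbbaa => baaabaa => bbbaa => baa
  | bbbbbbaa => bbbbaa => bbaa => aa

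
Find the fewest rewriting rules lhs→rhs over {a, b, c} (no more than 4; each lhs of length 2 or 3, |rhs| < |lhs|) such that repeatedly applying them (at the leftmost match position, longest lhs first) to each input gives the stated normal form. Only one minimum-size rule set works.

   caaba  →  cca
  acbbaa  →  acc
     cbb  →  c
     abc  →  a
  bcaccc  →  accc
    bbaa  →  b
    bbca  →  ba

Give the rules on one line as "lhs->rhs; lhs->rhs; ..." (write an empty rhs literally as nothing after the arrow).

aa->c; bc->; cb->c

  | caaba => ccba => cca
  | acbbaa => acbaa => acaa => acc
  | cbb => cb => c
  | abc => a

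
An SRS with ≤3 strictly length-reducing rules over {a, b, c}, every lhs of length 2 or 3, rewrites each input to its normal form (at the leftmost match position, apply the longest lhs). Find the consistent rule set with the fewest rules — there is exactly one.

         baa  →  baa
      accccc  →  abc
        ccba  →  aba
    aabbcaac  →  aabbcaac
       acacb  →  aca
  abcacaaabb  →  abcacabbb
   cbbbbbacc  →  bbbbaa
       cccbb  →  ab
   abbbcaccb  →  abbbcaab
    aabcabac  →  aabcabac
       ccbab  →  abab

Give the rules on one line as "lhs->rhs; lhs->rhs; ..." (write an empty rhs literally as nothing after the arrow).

aaa->ab; cb->; cc->a

  | baa
  | accccc => aaccc => aaac => abc
  | ccba => aba
  | aabbcaac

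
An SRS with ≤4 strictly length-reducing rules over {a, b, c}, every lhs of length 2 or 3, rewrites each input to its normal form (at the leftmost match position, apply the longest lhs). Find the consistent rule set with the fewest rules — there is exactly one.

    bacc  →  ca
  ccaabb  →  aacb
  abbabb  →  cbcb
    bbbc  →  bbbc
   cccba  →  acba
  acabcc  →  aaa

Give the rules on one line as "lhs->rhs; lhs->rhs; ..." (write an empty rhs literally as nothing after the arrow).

ab->c; baa->ca; cc->a

  | bacc => baa => ca
  | ccaabb => aaabb => aacb
  | abbabb => cbabb => cbcb
  | bbbc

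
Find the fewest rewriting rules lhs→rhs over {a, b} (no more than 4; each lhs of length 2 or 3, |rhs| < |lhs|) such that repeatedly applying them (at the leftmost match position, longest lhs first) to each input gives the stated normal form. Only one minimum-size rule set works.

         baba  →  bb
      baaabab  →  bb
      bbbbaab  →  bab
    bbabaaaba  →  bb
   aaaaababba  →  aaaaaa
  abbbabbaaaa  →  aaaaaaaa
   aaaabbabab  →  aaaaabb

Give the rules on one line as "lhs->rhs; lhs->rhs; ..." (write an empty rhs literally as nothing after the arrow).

aba->b; baa->; bba->aa; bbb->a

  | baba => bb
  | baaabab => abab => bb
  | bbbbaab => abaab => bab
  | bbabaaaba => aabaaaba => abaaba => baba => bb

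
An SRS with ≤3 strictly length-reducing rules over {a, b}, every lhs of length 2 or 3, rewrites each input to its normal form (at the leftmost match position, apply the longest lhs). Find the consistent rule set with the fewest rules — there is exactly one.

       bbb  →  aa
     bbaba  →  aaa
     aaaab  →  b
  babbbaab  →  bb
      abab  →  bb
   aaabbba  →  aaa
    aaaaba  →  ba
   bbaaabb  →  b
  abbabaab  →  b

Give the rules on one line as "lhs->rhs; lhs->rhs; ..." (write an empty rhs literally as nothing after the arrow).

ab->b; bbb->aa

  | bbb => aa
  | bbaba => bbba => aaa
  | aaaab => aaab => aab => ab => b
  | babbbaab => bbbbaab => aabaab => abaab => baab => bab => bb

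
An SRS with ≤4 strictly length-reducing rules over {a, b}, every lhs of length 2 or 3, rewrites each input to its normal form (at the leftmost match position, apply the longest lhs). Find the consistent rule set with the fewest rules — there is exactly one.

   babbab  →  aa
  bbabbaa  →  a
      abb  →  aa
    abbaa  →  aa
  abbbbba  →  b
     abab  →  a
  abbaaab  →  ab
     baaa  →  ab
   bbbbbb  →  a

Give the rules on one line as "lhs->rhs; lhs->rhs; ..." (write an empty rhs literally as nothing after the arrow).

aaa->bb; aba->b; bb->a

  | babbab => baaab => bbbb => abb => aa
  | bbabbaa => aabbaa => aaaaa => bbaa => aaa => bb => a
  | abb => aa
  | abbaa => aaaa => bba => aa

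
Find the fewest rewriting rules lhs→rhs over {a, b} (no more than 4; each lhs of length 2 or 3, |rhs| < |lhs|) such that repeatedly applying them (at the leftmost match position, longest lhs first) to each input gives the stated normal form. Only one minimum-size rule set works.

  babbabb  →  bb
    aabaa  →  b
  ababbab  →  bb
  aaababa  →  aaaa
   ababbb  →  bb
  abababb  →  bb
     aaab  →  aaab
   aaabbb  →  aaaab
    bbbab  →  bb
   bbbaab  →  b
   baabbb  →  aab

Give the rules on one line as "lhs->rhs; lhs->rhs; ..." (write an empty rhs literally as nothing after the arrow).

aba->b; abb->aa; ba->; bbb->bb

  | babbabb => bbabb => bbb => bb
  | aabaa => aba => b
  | ababbab => bbbab => bbab => bb
  | aaababa => aabba => aaaa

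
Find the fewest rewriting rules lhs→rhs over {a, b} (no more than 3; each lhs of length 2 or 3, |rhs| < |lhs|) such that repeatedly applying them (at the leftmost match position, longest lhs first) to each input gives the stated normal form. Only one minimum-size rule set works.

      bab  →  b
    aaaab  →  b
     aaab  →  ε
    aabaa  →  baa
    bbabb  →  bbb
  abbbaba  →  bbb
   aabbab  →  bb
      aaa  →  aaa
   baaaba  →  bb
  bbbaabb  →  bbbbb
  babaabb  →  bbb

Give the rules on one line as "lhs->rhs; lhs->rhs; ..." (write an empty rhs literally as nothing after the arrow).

  | bab => b
  | aaaab => aab => b
  | aaab => ab => ε
  | aabaa => baa

aab->b; ab->; aba->b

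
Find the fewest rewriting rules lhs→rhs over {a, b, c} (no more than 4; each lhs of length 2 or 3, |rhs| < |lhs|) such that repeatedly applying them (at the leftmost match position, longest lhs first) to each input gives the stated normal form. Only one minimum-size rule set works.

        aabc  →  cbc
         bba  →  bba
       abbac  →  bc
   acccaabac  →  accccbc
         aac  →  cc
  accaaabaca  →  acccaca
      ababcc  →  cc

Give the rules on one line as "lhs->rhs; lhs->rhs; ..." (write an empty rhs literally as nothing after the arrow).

aa->c; ab->; bac->bc

  | aabc => cbc
  | bba
  | abbac => bac => bc
  | acccaabac => accccbac => accccbc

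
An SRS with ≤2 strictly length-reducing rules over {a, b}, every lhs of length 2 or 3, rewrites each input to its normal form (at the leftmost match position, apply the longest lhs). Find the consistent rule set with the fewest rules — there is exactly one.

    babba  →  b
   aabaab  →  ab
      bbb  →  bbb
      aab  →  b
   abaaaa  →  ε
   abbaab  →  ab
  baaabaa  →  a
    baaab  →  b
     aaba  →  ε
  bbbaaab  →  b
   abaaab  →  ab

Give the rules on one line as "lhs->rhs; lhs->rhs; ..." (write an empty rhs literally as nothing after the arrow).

  | babba => bba => b
  | aabaab => baab => ab
  | bbb
  | aab => b

aa->; ba->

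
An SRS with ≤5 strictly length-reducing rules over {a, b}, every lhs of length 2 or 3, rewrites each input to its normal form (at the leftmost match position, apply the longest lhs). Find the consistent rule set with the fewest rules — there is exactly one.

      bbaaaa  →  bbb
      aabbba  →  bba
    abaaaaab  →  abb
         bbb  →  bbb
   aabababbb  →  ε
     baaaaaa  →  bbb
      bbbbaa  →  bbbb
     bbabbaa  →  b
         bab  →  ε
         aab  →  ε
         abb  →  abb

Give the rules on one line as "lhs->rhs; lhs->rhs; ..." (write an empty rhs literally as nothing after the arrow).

aa->; aaa->ba; aab->; bab->aa

  | bbaaaa => bbbaa => bbb
  | aabbba => bba
  | abaaaaab => abbaaab => abbbab => abbaa => abb
  | bbb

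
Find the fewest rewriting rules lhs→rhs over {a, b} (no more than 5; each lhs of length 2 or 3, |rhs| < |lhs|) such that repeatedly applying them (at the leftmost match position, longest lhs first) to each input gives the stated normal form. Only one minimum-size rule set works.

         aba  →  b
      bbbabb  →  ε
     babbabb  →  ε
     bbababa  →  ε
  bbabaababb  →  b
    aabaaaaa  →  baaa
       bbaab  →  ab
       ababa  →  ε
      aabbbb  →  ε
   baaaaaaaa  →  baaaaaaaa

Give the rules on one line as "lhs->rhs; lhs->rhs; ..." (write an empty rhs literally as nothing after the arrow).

aba->b; abb->b; bb->; bba->

  | aba => b
  | bbbabb => babb => bb => ε
  | babbabb => bbabb => bb => ε
  | bbababa => baba => bb => ε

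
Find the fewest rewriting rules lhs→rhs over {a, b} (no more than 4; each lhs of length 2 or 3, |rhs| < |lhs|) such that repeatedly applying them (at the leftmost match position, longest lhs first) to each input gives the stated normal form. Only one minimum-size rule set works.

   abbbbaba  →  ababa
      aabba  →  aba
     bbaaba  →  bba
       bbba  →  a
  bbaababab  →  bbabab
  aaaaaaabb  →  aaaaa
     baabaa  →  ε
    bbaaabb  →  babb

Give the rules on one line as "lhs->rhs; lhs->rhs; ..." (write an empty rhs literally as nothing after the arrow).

aab->a; baa->; bbb->

  | abbbbaba => ababa
  | aabba => aba
  | bbaaba => bba
  | bbba => a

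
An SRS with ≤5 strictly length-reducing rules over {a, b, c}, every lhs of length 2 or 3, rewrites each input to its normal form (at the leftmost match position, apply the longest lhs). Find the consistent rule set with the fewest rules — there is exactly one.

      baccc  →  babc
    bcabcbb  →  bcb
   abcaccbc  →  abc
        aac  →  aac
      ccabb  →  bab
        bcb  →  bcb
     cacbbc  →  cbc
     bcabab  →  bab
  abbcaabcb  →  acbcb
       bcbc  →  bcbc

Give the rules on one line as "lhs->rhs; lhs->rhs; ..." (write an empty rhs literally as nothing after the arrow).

  | baccc => babc
  | bcabcbb => bbcbb => bcbb => bcb
  | abcaccbc => abccbc => abbbc => abbc => abc
  | aac

aba->ac; bb->b; ca->; cc->b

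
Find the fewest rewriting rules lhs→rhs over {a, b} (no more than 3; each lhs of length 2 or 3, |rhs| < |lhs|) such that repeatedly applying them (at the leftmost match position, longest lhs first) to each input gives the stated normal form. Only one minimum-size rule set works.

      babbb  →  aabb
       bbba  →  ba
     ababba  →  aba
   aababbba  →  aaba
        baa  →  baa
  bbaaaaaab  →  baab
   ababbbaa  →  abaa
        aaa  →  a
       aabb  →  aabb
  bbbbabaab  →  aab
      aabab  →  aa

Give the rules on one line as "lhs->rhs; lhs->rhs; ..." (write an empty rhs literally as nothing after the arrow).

aaa->a; bab->aa; bba->ba

  | babbb => aabb
  | bbba => bba => ba
  | ababba => aaaba => aba
  | aababbba => aaaabba => aabba => aaba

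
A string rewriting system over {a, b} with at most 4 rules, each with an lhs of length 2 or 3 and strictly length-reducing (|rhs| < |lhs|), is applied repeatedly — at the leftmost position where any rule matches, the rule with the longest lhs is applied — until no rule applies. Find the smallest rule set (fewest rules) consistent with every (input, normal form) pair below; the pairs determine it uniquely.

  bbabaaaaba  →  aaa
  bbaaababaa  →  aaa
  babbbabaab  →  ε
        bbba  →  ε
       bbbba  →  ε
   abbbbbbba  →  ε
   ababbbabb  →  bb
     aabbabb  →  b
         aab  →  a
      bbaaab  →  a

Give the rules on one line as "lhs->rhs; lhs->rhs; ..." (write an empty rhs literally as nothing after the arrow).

  | bbabaaaaba => babaaaaba => baaaaba => aaaba => aaa
  | bbaaababaa => baaababaa => aababaa => aabaa => aaa
  | babbbabaab => bbbabaab => bbabaab => babaab => baab => ab => ε
  | bbba => bba => ba => ε

ab->; ba->; bba->ba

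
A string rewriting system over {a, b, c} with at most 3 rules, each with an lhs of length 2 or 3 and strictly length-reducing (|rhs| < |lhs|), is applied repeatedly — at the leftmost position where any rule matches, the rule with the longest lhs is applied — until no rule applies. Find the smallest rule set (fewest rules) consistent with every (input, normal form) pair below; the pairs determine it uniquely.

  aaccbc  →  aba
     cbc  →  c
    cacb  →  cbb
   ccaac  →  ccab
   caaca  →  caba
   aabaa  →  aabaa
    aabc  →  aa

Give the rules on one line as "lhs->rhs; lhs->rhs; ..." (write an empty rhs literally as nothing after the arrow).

ac->b; acc->ba; bc->

  | aaccbc => ababc => aba
  | cbc => c
  | cacb => cbb
  | ccaac => ccab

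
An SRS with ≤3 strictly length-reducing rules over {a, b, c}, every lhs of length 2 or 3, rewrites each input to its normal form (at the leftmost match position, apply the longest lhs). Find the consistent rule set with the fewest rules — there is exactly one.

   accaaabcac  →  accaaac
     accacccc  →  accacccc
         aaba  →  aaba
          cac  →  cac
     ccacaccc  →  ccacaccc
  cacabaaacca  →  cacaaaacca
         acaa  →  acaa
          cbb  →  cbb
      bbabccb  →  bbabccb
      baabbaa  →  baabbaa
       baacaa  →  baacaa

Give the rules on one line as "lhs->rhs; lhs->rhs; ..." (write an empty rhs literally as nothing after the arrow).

  | accaaabcac => accaaac
  | accacccc
  | aaba
  | cac

bca->; cab->ca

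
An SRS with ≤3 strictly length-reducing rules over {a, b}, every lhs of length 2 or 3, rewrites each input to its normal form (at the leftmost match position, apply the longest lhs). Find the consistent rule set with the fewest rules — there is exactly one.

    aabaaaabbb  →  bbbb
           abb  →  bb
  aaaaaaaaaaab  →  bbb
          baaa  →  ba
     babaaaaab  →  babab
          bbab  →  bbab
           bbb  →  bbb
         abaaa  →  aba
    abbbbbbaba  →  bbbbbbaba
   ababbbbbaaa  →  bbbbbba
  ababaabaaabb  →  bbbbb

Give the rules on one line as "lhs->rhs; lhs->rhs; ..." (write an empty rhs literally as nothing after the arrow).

  | aabaaaabbb => aabaabbb => aabbbb => abbbb => bbbb
  | abb => bb
  | aaaaaaaaaaab => bbaaaaaaaab => bbaaaaaab => bbaaaab => bbaab => bbb
  | baaa => ba

aaa->bb; abb->bb; baa->b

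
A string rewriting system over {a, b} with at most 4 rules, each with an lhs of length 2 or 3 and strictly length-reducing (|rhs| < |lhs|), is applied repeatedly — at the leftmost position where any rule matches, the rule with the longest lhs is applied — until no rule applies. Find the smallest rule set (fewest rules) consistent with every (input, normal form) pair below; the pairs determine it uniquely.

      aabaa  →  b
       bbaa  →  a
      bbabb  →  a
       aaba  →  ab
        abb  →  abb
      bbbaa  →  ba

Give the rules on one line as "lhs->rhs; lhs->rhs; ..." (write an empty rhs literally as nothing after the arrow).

  | aabaa => aba => b
  | bbaa => bab => a
  | bbabb => bab => a
  | aaba => ab

aba->b; baa->ab; bab->a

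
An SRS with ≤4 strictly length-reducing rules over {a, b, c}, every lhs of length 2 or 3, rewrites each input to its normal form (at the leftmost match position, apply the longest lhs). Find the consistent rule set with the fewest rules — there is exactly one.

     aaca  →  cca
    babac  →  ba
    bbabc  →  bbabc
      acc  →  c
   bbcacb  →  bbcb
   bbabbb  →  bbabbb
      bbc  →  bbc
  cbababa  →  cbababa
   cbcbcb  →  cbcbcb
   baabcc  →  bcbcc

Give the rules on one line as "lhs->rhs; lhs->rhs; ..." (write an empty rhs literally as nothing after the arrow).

aa->c; ac->; bac->

  | aaca => cca
  | babac => ba
  | bbabc
  | acc => c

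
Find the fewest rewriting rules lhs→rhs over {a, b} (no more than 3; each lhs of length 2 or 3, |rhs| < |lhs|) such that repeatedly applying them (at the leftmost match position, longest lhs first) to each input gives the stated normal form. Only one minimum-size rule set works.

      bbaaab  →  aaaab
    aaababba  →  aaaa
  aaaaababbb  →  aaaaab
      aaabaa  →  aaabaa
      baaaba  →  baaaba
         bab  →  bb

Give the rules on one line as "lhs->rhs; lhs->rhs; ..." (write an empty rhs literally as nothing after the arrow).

  | bbaaab => aaaab
  | aaababba => aaabbba => aaaa
  | aaaaababbb => aaaaabbbb => aaaaab
  | aaabaa

bab->bb; bba->aa; bbb->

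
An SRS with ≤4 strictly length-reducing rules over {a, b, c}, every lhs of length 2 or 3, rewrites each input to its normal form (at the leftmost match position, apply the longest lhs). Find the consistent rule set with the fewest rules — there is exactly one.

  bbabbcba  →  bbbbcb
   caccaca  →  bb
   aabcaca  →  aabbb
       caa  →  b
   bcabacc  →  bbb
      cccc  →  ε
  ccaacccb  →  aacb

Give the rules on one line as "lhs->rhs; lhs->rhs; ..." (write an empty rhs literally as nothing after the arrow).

  | bbabbcba => bbbbcba => bbbbcb
  | caccaca => bccaca => baca => bca => bb
  | aabcaca => aabbca => aabbb
  | caa => ba => b

ba->b; ca->b; cc->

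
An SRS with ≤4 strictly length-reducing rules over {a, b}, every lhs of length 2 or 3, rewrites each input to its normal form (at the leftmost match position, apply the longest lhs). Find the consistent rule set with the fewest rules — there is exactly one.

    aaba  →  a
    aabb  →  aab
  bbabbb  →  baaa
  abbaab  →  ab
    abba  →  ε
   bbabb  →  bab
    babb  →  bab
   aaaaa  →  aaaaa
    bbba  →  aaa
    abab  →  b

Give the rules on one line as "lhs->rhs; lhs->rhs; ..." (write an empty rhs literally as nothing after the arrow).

aba->; bb->b; bbb->aa

  | aaba => a
  | aabb => aab
  | bbabbb => babbb => baaa
  | abbaab => abaab => ab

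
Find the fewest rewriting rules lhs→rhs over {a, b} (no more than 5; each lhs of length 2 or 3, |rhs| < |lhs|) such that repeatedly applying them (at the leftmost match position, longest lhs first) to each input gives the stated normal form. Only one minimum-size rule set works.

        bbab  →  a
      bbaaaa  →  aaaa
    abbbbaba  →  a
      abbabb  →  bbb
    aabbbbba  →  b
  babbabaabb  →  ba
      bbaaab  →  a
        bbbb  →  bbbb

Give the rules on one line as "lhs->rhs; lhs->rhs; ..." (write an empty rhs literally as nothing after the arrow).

aab->ab; ab->a; aba->b; bba->a

  | bbab => ab => a
  | bbaaaa => aaaa
  | abbbbaba => abbbaba => abbaba => ababa => bba => a
  | abbabb => ababb => bbb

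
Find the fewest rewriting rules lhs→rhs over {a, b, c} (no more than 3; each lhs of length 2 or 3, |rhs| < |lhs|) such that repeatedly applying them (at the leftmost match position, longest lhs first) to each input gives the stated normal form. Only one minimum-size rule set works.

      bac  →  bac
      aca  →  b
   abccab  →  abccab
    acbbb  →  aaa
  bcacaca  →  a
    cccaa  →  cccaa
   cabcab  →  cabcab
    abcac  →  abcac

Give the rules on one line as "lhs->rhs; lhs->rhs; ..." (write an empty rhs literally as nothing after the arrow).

aca->b; bb->a; cb->a

  | bac
  | aca => b
  | abccab
  | acbbb => aabb => aaa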